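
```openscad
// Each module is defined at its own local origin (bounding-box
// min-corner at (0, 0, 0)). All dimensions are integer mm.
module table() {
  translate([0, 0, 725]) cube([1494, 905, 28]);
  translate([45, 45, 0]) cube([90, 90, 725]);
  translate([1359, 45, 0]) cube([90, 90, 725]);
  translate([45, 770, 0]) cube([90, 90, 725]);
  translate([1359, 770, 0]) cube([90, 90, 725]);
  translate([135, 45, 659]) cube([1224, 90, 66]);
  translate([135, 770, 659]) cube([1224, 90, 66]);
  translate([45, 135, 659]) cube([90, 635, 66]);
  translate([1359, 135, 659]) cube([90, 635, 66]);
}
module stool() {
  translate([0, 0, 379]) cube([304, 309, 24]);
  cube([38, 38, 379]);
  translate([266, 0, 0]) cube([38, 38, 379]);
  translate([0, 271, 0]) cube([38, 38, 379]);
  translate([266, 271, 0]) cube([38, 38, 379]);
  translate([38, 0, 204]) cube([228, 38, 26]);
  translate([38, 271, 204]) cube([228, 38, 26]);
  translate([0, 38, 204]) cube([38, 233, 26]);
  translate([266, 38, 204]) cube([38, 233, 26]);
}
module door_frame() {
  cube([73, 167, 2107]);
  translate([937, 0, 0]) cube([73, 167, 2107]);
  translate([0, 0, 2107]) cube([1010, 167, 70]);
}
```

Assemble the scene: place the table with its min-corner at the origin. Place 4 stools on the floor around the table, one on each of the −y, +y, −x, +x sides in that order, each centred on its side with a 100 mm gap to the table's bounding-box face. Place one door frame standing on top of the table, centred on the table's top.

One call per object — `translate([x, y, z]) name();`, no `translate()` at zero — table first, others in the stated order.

table();
translate([595, -409, 0]) stool();
translate([595, 1005, 0]) stool();
translate([-404, 298, 0]) stool();
translate([1594, 298, 0]) stool();
translate([242, 369, 753]) door_frame();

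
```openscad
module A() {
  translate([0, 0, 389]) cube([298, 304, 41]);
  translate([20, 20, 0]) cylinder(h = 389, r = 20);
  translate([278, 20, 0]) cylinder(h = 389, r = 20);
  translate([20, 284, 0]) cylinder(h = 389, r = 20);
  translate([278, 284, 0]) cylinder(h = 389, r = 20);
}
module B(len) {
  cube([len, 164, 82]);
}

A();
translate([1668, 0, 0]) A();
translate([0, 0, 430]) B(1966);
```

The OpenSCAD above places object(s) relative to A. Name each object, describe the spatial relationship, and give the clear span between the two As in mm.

A is a stool. B is a beam. A beam spans the tops of two stools. The clear span between the two stools is 1370 mm.

Second stool starts at x = 1668; first ends at x = 298; clear span = 1668 − 298 = 1370 mm.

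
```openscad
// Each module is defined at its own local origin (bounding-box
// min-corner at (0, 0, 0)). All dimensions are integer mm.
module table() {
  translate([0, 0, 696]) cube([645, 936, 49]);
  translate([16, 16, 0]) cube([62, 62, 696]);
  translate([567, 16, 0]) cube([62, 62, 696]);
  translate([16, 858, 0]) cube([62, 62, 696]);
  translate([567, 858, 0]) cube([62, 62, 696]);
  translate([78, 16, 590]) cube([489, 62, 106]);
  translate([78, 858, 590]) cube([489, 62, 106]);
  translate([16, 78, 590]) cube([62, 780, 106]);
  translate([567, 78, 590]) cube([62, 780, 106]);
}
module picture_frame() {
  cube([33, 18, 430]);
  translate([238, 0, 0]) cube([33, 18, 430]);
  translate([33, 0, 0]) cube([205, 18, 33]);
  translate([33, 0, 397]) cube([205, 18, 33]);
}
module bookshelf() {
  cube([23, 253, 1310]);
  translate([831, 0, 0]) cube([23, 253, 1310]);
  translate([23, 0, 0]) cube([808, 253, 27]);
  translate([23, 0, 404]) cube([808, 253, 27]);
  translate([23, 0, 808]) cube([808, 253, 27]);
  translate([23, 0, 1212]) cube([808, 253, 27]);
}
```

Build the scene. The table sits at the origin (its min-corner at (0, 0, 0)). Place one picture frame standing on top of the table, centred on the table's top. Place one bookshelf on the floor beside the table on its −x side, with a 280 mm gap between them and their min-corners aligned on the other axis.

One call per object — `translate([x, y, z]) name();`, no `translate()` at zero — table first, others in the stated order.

table();
translate([187, 459, 745]) picture_frame();
translate([-1134, 0, 0]) bookshelf();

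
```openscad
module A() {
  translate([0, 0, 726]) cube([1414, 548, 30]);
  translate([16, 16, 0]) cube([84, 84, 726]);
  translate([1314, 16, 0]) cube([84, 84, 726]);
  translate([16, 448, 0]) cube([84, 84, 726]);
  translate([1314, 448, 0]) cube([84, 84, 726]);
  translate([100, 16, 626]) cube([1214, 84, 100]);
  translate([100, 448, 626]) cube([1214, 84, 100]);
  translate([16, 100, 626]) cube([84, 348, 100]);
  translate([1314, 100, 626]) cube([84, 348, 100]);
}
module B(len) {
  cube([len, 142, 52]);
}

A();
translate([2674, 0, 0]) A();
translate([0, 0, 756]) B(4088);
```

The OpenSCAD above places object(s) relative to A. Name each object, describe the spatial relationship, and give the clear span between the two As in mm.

Second table starts at x = 2674; first ends at x = 1414; clear span = 2674 − 1414 = 1260 mm.

A is a table. B is a beam. A beam spans the tops of two tables. The clear span between the two tables is 1260 mm.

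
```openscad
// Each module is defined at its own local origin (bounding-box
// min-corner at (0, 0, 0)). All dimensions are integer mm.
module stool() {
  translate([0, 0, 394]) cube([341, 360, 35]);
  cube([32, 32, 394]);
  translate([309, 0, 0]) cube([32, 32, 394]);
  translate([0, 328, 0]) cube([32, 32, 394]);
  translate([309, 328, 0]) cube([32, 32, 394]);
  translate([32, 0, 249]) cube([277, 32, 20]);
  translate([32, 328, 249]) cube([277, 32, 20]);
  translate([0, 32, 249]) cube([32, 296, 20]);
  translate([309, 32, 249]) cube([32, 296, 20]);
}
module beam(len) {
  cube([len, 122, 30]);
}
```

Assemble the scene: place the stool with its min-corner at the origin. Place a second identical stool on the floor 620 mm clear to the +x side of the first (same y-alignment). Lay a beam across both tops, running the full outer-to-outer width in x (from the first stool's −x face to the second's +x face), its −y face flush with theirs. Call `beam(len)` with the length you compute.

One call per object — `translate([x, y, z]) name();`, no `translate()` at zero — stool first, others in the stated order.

stool();
translate([961, 0, 0]) stool();
translate([0, 0, 429]) beam(1302);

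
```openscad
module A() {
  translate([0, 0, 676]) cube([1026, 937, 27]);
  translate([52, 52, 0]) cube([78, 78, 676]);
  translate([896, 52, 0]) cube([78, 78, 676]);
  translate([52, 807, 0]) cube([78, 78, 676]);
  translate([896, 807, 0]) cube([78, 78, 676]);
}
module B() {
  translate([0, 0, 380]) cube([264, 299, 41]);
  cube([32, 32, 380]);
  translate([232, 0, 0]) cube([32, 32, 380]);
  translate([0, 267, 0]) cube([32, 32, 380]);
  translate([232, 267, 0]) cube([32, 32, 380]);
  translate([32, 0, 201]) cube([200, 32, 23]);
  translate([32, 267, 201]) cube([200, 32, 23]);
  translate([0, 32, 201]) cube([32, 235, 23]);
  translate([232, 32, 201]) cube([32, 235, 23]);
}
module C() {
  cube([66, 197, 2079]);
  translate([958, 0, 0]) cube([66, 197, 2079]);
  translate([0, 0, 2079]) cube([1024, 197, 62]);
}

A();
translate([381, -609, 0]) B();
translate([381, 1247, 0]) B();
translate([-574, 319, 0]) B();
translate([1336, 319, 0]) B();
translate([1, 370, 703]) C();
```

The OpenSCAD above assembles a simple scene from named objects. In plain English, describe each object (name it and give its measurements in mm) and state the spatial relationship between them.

A is a table: top 1026 mm (x) × 937 mm (y), 27 mm thick, upper face at z = 703 mm, on four 78×78 mm square legs, each inset 52 mm from the nearest pair of top edges, running from z = 0 to the bottom of the top.

B is a simple wooden stool: a rectangular seat 264 mm (x) by 299 mm (y), 41 mm thick, top face at z = 421 mm, on four square legs, each 32×32 mm in cross-section. The legs rest on z = 0, each flush with a corner of the seat. Four stretchers, 32 mm wide and 23 mm tall, connect adjacent legs with their undersides at z = 201 mm, each running between the inner faces of the legs it joins and aligned with the legs' outer faces on the other axis.

C is a rectangular door frame: two vertical jambs of 66×197 mm section, 2079 mm tall, with a clear opening 892 mm wide between their inner faces. A header 62 mm tall and 197 mm deep lies on top of the jambs and spans the full outside width.

Four stools sit around the table at the −y, +y, −x, +x sides. The door frame is on top of the table, centred.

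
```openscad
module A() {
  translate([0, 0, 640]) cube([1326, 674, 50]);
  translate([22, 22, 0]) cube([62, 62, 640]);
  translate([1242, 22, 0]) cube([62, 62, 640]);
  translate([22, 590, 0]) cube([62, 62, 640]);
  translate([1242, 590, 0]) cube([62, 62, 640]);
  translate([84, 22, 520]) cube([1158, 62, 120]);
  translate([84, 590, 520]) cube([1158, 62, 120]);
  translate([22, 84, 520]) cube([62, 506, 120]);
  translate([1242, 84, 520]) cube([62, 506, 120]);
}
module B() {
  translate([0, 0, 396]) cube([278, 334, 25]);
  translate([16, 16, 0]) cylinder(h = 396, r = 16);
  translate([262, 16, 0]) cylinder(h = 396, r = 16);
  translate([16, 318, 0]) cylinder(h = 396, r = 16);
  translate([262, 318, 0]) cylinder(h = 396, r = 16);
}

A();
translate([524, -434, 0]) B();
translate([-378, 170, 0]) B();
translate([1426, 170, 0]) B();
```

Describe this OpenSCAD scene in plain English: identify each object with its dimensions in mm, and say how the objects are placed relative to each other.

A is a table: top 1326 mm (x) × 674 mm (y), 50 mm thick, upper face at z = 690 mm, on four 62×62 mm square legs, each inset 22 mm from the nearest pair of top edges, running from z = 0 to the bottom of the top. Four apron rails, 62 mm thick and 120 mm tall, run between adjacent legs with their top edges flush with the underside of the top and their outer faces flush with the legs' outer faces.

B is a simple wooden stool: a rectangular seat 278 mm (x) by 334 mm (y), 25 mm thick, top face at z = 421 mm, on four round legs, each 32 mm in diameter. The legs rest on z = 0, each leg's axis is inset half a diameter from the nearest pair of seat edges (so the leg's bounding box is flush with the corner).

Three stools sit around the table at the −y, −x, +x sides.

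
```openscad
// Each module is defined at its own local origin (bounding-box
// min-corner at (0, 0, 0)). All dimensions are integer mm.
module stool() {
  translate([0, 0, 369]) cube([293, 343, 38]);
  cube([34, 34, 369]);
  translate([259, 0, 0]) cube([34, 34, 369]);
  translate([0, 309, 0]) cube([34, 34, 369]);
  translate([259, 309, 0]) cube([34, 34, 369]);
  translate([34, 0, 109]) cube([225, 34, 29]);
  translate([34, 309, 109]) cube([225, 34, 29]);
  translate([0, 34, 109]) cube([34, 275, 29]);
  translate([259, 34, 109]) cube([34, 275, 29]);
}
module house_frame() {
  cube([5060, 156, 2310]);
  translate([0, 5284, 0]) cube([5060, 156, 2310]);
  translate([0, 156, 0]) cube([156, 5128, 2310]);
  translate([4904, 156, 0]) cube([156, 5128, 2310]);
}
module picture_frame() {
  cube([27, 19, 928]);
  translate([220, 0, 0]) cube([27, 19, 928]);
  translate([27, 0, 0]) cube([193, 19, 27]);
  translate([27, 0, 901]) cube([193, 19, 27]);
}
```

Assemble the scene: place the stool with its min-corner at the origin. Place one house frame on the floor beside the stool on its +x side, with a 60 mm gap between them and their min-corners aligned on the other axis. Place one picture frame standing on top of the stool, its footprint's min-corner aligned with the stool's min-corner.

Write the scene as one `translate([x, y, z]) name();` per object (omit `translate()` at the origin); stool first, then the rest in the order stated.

stool();
translate([353, 0, 0]) house_frame();
translate([0, 0, 407]) picture_frame();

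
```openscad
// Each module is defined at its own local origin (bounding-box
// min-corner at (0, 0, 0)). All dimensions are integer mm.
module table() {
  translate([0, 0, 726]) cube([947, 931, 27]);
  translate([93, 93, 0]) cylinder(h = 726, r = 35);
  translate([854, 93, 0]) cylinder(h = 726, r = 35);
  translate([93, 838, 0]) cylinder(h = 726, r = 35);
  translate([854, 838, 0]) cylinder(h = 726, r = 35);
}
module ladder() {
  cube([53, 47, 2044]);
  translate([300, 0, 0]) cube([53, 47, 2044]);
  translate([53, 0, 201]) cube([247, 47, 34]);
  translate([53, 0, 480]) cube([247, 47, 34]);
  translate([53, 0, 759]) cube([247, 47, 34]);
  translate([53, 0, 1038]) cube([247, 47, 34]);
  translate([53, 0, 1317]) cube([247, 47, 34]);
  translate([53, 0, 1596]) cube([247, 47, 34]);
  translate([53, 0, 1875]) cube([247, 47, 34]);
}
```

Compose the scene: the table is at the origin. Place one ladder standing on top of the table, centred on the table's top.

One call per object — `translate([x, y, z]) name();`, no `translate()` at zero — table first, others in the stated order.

table();
translate([297, 442, 753]) ladder();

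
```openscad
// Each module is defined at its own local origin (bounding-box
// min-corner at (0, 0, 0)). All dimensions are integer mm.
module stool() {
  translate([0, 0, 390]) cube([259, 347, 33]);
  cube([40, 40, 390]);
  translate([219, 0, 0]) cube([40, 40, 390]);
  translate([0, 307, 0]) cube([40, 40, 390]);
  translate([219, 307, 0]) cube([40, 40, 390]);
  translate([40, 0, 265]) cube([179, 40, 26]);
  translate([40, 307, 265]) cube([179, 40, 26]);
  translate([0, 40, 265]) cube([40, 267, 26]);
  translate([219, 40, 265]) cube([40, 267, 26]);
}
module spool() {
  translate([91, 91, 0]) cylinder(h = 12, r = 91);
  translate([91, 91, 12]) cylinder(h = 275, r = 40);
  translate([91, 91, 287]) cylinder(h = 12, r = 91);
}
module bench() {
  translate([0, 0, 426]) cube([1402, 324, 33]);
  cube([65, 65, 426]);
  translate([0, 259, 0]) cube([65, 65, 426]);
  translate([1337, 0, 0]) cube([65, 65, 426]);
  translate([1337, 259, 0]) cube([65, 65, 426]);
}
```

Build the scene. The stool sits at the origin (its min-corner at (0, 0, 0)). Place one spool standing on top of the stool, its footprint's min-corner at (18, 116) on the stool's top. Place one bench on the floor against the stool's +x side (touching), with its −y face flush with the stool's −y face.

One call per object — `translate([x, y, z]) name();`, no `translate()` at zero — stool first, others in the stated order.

stool();
translate([18, 116, 423]) spool();
translate([259, 0, 0]) bench();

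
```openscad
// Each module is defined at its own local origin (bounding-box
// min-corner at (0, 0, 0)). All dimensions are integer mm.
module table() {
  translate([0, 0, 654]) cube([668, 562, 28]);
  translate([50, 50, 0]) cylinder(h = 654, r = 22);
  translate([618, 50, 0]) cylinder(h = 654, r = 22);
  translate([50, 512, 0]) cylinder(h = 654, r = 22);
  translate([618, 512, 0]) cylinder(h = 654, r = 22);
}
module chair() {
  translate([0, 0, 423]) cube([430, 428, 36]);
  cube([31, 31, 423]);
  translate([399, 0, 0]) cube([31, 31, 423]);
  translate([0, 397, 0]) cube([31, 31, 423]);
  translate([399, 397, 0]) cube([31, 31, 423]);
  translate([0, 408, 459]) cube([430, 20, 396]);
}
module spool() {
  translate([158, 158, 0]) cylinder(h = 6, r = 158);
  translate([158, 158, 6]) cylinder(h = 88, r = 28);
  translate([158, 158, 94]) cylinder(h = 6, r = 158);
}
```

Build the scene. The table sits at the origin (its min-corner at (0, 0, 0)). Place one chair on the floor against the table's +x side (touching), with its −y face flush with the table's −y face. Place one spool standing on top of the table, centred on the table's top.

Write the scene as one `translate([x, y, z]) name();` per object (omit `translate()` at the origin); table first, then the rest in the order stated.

table();
translate([668, 0, 0]) chair();
translate([176, 123, 682]) spool();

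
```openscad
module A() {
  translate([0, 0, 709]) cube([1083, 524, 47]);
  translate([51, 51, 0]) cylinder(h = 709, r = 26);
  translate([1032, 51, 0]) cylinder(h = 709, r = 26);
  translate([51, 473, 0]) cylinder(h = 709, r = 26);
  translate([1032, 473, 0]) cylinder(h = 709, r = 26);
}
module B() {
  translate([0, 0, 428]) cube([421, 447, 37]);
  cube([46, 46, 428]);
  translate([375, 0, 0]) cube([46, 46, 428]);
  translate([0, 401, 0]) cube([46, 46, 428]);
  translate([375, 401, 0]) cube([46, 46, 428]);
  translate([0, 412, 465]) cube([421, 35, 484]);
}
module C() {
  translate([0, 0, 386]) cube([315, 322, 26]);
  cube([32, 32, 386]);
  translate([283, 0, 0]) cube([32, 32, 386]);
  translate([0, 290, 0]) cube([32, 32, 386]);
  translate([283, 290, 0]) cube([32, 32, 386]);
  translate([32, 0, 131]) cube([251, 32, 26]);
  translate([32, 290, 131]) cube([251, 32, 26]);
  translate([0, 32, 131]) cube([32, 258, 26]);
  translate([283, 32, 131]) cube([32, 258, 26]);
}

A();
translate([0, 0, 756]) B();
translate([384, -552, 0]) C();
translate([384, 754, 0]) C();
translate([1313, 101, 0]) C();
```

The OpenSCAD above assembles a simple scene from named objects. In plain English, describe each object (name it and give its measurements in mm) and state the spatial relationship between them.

A is a rectangular dining table. The top is 1083×524×47 mm with its upper surface at z = 756 mm. It stands on four round legs of 52 mm diameter, each leg's bounding box inset 25 mm from the nearest pair of top edges, running from the floor to the underside of the top.

B is a chair: 421×447 mm seat, 37 mm thick, top at z = 465 mm, on four 46 mm square corner legs flush with the seat edges. A 35 mm thick backrest slab spans the full seat width, extending 484 mm above the seat top, its back face flush with the seat's +y edge.

C is a simple wooden stool: a rectangular seat 315 mm (x) by 322 mm (y), 26 mm thick, top face at z = 412 mm, on four square legs, each 32×32 mm in cross-section. The legs rest on z = 0, each flush with a corner of the seat. Four stretchers, 32 mm wide and 26 mm tall, connect adjacent legs with their undersides at z = 131 mm, each running between the inner faces of the legs it joins and aligned with the legs' outer faces on the other axis.

The chair is on top of the table. Three stools sit around the table at the −y, +y, +x sides.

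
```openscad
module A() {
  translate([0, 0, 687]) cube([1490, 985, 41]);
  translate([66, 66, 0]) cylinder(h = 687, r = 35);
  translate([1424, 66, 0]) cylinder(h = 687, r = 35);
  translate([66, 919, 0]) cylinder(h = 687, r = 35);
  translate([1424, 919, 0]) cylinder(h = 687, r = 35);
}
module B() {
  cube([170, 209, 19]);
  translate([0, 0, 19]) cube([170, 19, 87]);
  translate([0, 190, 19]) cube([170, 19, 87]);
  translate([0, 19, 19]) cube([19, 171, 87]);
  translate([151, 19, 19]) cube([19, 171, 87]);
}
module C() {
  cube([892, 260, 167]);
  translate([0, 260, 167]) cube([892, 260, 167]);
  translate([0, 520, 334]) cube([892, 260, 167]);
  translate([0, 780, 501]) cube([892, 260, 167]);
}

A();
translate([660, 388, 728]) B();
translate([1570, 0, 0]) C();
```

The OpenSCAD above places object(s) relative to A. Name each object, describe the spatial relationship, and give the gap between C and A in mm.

A is a table. B is an open box. C is a staircase. The open box is on top of the table, centred. The staircase is on the floor beside the table on its +x side. The gap between the staircase and the table is 80 mm.

The staircase's nearest face is 80 mm from the table's +x face.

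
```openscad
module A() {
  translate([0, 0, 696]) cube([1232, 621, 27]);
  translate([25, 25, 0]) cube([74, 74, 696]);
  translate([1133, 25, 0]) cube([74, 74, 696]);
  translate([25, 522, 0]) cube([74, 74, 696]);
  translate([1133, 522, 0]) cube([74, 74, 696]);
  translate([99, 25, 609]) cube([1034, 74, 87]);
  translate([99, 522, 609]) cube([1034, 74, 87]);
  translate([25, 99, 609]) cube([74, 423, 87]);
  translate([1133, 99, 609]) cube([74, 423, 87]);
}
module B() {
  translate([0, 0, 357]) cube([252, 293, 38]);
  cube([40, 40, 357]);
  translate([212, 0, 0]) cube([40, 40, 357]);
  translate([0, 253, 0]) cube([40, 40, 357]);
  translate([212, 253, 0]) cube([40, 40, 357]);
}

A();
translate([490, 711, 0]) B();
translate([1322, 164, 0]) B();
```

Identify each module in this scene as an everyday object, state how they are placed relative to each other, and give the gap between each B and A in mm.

A is a table. B is a stool. Two stools sit around the table at the +y, +x sides. The gap between each stool and the table is 90 mm.

Each stool's nearest face is 90 mm from the table's bounding box.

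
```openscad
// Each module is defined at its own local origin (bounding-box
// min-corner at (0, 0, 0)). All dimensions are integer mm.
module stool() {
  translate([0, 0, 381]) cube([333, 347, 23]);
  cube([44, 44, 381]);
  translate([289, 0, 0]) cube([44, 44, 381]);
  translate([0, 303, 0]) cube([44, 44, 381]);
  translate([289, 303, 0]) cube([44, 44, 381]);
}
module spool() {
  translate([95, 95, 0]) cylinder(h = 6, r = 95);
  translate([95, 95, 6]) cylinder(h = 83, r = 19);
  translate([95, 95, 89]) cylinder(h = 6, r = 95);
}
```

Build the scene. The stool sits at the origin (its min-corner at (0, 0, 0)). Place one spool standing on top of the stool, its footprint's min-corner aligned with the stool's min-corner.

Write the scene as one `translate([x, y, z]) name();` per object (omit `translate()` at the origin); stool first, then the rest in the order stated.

stool();
translate([0, 0, 404]) spool();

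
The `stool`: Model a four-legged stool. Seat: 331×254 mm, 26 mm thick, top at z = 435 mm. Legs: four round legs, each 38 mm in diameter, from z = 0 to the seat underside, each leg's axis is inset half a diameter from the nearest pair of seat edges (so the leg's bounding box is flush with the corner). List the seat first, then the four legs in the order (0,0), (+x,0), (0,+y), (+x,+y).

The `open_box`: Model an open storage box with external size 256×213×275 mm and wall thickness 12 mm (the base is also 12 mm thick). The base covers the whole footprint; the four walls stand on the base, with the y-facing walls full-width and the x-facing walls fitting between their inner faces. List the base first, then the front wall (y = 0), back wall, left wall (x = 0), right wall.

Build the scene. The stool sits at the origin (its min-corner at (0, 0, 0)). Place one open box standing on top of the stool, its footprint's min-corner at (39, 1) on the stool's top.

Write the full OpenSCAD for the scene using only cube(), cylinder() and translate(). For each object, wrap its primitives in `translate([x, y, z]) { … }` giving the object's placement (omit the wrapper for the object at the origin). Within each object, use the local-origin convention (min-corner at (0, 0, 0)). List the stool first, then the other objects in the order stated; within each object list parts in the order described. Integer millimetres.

translate([0, 0, 409]) cube([331, 254, 26]);
translate([19, 19, 0]) cylinder(h = 409, r = 19);
translate([312, 19, 0]) cylinder(h = 409, r = 19);
translate([19, 235, 0]) cylinder(h = 409, r = 19);
translate([312, 235, 0]) cylinder(h = 409, r = 19);
translate([39, 1, 435]) {
  cube([256, 213, 12]);
  translate([0, 0, 12]) cube([256, 12, 263]);
  translate([0, 201, 12]) cube([256, 12, 263]);
  translate([0, 12, 12]) cube([12, 189, 263]);
  translate([244, 12, 12]) cube([12, 189, 263]);
}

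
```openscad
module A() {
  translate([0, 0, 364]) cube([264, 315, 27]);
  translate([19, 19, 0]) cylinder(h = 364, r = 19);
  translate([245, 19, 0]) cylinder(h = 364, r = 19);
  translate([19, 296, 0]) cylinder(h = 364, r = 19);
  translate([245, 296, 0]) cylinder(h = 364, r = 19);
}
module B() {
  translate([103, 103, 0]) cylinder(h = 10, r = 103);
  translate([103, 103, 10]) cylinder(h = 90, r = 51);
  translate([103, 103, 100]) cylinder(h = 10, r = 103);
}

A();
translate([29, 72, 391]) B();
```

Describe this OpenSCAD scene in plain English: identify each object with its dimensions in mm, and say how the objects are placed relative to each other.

A is a four-legged stool. The seat is a 264×315×27 mm slab whose top surface is at z = 391 mm; four round legs, each 38 mm in diameter, run from the floor (z = 0) to the underside of the seat, each leg's axis is inset half a diameter from the nearest pair of seat edges (so the leg's bounding box is flush with the corner).

B is a spool: two coaxial disc flanges of radius 103 mm and thickness 10 mm, joined by a core cylinder of radius 51 mm and height 90 mm. The lower flange rests on z = 0 and the three cylinders share a vertical axis.

The spool is on top of the stool.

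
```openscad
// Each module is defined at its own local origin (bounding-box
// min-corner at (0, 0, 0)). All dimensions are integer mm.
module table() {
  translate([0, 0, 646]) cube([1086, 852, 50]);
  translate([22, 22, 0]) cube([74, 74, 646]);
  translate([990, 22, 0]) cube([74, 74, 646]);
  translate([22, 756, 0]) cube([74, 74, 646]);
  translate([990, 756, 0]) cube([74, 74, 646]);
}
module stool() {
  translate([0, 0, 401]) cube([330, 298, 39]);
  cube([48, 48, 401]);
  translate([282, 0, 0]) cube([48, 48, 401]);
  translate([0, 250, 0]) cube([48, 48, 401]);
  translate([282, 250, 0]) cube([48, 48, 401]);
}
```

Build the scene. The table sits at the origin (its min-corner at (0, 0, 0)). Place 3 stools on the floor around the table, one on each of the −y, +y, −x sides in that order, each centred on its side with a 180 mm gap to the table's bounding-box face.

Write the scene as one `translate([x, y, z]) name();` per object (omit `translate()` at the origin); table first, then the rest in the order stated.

table();
translate([378, -478, 0]) stool();
translate([378, 1032, 0]) stool();
translate([-510, 277, 0]) stool();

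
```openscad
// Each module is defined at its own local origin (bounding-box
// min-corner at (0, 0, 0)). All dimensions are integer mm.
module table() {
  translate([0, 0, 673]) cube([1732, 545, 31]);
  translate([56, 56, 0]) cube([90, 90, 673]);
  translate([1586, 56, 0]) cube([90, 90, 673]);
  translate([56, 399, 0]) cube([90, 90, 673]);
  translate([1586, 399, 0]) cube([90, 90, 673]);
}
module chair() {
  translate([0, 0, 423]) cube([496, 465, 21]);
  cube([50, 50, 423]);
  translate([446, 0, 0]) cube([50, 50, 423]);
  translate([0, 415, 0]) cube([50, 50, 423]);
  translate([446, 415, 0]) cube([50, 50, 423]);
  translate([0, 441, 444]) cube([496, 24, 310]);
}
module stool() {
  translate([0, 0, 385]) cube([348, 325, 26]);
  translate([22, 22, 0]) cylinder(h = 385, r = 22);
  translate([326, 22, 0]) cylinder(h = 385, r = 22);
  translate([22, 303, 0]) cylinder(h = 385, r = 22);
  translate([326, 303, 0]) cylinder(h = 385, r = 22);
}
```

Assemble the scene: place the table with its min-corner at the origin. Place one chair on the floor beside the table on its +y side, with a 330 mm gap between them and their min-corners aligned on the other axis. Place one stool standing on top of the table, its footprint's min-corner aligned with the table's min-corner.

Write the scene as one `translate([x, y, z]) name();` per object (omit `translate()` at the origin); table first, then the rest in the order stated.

table();
translate([0, 875, 0]) chair();
translate([0, 0, 704]) stool();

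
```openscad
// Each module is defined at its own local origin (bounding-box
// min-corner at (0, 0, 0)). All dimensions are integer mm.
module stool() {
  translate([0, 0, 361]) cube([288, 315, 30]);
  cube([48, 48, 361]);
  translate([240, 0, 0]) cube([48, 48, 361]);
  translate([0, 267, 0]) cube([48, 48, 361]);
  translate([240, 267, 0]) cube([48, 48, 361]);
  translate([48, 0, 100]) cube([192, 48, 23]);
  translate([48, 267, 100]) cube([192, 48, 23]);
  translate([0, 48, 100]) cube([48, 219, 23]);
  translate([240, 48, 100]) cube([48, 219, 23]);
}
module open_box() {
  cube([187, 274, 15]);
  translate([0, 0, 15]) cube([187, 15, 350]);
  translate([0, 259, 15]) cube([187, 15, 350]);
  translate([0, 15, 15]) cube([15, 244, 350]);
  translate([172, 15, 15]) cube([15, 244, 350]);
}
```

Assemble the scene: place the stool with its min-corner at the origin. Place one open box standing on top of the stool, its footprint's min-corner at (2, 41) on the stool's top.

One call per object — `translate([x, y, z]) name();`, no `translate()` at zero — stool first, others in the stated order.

stool();
translate([2, 41, 391]) open_box();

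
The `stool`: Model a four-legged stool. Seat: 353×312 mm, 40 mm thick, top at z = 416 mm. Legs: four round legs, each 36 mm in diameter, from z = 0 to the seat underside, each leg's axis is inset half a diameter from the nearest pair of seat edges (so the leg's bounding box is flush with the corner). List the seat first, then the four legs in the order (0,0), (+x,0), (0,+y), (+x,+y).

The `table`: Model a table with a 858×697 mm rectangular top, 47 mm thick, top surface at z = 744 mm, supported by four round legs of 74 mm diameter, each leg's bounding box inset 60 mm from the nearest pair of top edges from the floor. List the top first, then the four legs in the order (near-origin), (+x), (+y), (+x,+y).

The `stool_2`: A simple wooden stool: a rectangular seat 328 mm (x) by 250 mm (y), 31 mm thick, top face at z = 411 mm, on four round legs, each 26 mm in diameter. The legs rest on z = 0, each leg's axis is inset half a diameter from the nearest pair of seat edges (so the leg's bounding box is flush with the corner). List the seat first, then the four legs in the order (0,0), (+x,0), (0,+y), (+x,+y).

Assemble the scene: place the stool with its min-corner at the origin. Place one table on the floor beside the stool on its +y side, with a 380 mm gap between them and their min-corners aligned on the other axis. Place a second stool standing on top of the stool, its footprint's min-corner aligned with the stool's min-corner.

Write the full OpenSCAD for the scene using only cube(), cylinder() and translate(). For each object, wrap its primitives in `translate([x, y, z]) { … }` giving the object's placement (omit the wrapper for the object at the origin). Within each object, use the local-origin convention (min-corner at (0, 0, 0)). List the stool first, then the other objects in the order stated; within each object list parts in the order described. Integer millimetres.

translate([0, 0, 376]) cube([353, 312, 40]);
translate([18, 18, 0]) cylinder(h = 376, r = 18);
translate([335, 18, 0]) cylinder(h = 376, r = 18);
translate([18, 294, 0]) cylinder(h = 376, r = 18);
translate([335, 294, 0]) cylinder(h = 376, r = 18);
translate([0, 692, 0]) {
  translate([0, 0, 697]) cube([858, 697, 47]);
  translate([97, 97, 0]) cylinder(h = 697, r = 37);
  translate([761, 97, 0]) cylinder(h = 697, r = 37);
  translate([97, 600, 0]) cylinder(h = 697, r = 37);
  translate([761, 600, 0]) cylinder(h = 697, r = 37);
}
translate([0, 0, 416]) {
  translate([0, 0, 380]) cube([328, 250, 31]);
  translate([13, 13, 0]) cylinder(h = 380, r = 13);
  translate([315, 13, 0]) cylinder(h = 380, r = 13);
  translate([13, 237, 0]) cylinder(h = 380, r = 13);
  translate([315, 237, 0]) cylinder(h = 380, r = 13);
}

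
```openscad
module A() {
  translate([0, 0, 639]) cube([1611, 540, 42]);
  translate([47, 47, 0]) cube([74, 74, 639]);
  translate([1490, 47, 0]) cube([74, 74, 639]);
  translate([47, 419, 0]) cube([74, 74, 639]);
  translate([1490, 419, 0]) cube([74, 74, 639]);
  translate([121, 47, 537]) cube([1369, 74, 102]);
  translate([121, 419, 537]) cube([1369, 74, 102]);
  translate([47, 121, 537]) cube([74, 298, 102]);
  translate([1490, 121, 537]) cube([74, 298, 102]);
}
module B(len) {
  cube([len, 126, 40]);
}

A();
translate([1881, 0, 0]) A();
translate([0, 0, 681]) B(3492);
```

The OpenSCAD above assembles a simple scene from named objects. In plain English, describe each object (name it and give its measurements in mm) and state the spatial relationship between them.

A is a table: top 1611 mm (x) × 540 mm (y), 42 mm thick, upper face at z = 681 mm, on four 74×74 mm square legs, each inset 47 mm from the nearest pair of top edges, running from z = 0 to the bottom of the top. Four apron rails, 74 mm thick and 102 mm tall, run between adjacent legs with their top edges flush with the underside of the top and their outer faces flush with the legs' outer faces.

B is a rectangular beam 3492 mm long (x), 126 mm deep (y), 40 mm thick (z).

The beam spans the tops of two tables placed 270 mm apart, resting at z = 681 mm.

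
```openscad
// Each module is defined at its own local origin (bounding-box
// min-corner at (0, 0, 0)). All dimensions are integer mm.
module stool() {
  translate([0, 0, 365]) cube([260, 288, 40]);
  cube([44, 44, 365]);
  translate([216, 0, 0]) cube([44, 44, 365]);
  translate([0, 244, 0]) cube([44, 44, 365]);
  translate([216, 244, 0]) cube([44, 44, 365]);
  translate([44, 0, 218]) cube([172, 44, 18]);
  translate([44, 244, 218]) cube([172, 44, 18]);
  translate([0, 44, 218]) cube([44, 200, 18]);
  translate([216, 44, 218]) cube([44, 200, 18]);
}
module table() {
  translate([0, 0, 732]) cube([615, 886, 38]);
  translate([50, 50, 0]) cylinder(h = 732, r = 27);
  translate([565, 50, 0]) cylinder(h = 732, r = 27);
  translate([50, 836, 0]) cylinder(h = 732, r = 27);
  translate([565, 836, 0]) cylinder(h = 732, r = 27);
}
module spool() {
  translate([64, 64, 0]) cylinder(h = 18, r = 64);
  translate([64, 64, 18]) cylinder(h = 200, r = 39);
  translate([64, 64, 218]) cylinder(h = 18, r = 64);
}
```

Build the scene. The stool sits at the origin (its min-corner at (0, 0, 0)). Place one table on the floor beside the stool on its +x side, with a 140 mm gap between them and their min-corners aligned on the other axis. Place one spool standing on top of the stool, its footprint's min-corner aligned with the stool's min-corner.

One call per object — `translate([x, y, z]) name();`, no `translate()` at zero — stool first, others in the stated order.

stool();
translate([400, 0, 0]) table();
translate([0, 0, 405]) spool();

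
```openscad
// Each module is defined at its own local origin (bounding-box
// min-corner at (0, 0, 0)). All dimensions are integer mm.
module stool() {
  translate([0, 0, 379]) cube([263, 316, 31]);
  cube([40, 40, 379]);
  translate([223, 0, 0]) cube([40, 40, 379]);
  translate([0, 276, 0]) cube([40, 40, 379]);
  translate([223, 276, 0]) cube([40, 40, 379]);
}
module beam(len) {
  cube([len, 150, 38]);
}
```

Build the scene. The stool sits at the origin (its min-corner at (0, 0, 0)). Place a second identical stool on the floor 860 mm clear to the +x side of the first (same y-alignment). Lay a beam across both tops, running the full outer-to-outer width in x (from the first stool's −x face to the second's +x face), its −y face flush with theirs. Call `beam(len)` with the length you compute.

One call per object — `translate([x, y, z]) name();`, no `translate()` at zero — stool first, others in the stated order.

stool();
translate([1123, 0, 0]) stool();
translate([0, 0, 410]) beam(1386);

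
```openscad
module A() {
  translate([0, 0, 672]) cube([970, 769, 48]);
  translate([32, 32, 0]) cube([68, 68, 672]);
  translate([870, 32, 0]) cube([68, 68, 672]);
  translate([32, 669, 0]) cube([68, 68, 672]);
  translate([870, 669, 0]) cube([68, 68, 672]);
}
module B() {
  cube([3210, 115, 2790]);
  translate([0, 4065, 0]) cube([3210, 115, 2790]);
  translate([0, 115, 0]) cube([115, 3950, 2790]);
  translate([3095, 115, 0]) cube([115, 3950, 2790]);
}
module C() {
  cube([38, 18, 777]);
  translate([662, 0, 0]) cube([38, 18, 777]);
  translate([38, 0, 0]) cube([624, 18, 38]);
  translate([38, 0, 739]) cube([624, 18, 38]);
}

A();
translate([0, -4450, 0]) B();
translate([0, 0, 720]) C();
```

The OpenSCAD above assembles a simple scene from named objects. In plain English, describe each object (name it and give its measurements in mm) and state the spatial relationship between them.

A is a rectangular dining table. The top is 970×769×48 mm with its upper surface at z = 720 mm. It stands on four 68×68 mm square legs, each inset 32 mm from the nearest pair of top edges, running from the floor to the underside of the top.

B is the wall frame of a small rectangular building: four walls, each 2790 mm tall and 115 mm thick, enclosing a footprint 3210 mm (x) by 4180 mm (y) outside-to-outside, with no floor or roof. The front and back walls (the −y and +y sides) span the full width; the two side walls fit between them.

C is a rectangular picture frame lying in the x–z plane (depth along y). The opening is 624 mm wide (x) by 701 mm tall (z), surrounded by a border 38 mm wide on all four sides. The frame is 18 mm deep and is made of two full-height vertical stiles with two horizontal rails fitted between them.

The house frame is on the floor beside the table on its −y side. The picture frame is on top of the table.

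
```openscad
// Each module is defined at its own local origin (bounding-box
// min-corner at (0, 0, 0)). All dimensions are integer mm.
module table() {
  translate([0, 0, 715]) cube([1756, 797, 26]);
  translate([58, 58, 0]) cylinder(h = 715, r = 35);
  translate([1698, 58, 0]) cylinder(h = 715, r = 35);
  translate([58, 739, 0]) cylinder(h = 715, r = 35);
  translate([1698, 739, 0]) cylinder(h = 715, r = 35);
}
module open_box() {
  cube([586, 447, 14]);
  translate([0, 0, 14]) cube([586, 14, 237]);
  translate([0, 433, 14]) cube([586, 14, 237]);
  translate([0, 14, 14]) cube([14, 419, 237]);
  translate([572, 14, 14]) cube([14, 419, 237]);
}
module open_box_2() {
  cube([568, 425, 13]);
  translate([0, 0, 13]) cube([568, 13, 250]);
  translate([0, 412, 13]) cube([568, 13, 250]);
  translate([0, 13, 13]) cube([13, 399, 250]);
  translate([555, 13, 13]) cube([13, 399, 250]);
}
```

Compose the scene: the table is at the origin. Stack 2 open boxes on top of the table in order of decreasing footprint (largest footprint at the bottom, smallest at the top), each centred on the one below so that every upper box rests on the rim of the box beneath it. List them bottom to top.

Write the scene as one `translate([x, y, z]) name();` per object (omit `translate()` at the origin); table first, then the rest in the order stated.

table();
translate([585, 175, 741]) open_box();
translate([594, 186, 992]) open_box_2();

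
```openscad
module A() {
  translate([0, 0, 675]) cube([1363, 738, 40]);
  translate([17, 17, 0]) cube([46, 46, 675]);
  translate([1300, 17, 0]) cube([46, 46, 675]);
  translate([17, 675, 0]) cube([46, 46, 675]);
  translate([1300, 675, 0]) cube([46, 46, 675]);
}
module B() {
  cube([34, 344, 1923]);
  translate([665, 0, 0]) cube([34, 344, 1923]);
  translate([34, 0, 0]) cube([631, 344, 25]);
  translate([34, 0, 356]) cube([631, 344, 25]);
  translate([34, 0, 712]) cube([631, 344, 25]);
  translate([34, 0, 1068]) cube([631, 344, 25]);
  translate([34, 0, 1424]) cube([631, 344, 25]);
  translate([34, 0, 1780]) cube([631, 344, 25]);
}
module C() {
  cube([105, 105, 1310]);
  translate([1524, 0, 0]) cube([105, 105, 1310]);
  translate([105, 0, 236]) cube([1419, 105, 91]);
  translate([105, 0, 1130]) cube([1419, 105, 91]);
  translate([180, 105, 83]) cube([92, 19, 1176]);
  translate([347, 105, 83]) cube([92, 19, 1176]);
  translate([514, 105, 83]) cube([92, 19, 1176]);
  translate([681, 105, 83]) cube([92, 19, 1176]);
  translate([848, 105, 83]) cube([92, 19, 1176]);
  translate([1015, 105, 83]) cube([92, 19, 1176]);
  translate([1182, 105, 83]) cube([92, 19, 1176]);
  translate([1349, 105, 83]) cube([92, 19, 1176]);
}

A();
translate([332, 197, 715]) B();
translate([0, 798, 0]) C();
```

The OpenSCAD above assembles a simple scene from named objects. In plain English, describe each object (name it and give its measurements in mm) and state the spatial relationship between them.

A is a rectangular dining table. The top is 1363×738×40 mm with its upper surface at z = 715 mm. It stands on four 46×46 mm square legs, each inset 17 mm from the nearest pair of top edges, running from the floor to the underside of the top.

B is an open bookshelf. Two side panels, each 34 mm thick, 344 mm deep and 1923 mm tall, stand 699 mm apart (outside-to-outside). Between them sit 6 shelves, each 25 mm thick and 344 mm deep, spanning the full gap between the sides. The bottom shelf rests on the floor (its underside at z = 0) and the clear gap between one shelf's top and the next shelf's underside is 331 mm.

C is a fence section. Two 105×105 mm posts, 1310 mm tall, stand on the floor with a clear span of 1419 mm between their inner faces. Two horizontal rails of 105×91 mm section span the gap between the posts with their undersides at z = 236 mm and z = 1130 mm, flush with the posts' −y face. 8 pickets, each 92 mm wide, 19 mm thick and 1176 mm tall, are fixed to the +y face of the rails with their bottoms at z = 83 mm, evenly spaced across the span with equal gaps (rounded down to the nearest mm) at the −x end and between each pair — any rounding remainder accumulates at the +x end.

The bookshelf is on top of the table, centred. The fence section is on the floor beside the table on its +y side.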